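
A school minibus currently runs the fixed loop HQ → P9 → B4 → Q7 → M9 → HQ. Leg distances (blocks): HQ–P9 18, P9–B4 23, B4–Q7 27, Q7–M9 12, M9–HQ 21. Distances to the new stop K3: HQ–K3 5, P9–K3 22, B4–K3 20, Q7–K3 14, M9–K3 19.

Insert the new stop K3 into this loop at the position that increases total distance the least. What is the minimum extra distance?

Insertion cost between consecutive stops i–j is d(i,K3) + d(K3,j) − d(i,j):
  between HQ and P9: 5 + 22 − 18 = 9
  between P9 and B4: 22 + 20 − 23 = 19
  between B4 and Q7: 20 + 14 − 27 = 7
  between Q7 and M9: 14 + 19 − 12 = 21
  between M9 and HQ: 19 + 5 − 21 = 3
Cheapest insertion is between M9 and HQ, adding 3.
New total = 101 + 3 = 104.

Adding 3 blocks by placing K3 on the M9–HQ leg.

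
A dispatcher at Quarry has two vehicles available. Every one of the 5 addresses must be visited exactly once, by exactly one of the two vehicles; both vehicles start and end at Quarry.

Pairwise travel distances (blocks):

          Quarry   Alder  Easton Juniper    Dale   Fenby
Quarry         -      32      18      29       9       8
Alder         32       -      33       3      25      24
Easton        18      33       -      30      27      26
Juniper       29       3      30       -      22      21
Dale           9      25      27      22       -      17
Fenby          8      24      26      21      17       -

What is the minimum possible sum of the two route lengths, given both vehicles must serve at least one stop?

101 blocks — the smallest possible combined total.

There are 2^4 − 1 = 15 ways to divide the 5 stops into two non-empty groups. For each, the best each vehicle can do is its own shortest tour through its group:
  {Alder} + {Easton, Juniper, Dale, Fenby}: 64 + 95 = 159
  {Easton} + {Alder, Juniper, Dale, Fenby}: 36 + 66 = 102
  {Alder, Easton} + {Juniper, Dale, Fenby}: 83 + 60 = 143
  {Juniper} + {Alder, Easton, Dale, Fenby}: 58 + 101 = 159
  {Alder, Juniper} + {Easton, Dale, Fenby}: 64 + 70 = 134
  {Easton, Juniper} + {Alder, Dale, Fenby}: 77 + 66 = 143
  … (15 splits in total)
  {Dale} + {Alder, Easton, Juniper, Fenby}: 18 + 83 = 101  ← best
Best: vehicle 1 Quarry → Dale → Quarry = 18; vehicle 2 Quarry → Easton → Alder → Juniper → Fenby → Quarry = 83; combined 101.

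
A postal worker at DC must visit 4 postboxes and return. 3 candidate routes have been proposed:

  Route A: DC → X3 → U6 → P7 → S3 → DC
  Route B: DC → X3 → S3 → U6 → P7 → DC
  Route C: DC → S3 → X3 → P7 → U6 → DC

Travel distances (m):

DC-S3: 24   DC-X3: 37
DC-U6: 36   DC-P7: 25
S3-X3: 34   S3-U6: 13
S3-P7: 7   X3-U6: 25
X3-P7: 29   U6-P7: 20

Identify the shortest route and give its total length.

Shortest is Route A, total 113 m.

Route A: 37 + 25 + 20 + 7 + 24 = 113
Route B: 37 + 34 + 13 + 20 + 25 = 129
Route C: 24 + 34 + 29 + 20 + 36 = 143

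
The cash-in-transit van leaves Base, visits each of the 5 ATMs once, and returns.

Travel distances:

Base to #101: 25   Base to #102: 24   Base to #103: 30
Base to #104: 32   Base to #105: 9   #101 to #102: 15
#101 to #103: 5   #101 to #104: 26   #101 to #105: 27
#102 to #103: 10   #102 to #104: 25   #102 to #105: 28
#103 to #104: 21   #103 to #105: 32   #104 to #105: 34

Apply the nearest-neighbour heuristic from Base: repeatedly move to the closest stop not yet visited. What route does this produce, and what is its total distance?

108 along Base → #105 → #101 → #103 → #102 → #104 → Base.

At Base the remaining stops are #105 9, #102 24, #101 25, #103 30, #104 32; go to #105.
At #105 the remaining stops are #101 27, #102 28, #103 32, #104 34; go to #101.
At #101 the remaining stops are #103 5, #102 15, #104 26; go to #103.
At #103 the remaining stops are #102 10, #104 21; go to #102.
At #102 the remaining stops are #104 25; go to #104.
Return #104→Base: 32.
Total = 9 + 27 + 5 + 10 + 25 + 32 = 108.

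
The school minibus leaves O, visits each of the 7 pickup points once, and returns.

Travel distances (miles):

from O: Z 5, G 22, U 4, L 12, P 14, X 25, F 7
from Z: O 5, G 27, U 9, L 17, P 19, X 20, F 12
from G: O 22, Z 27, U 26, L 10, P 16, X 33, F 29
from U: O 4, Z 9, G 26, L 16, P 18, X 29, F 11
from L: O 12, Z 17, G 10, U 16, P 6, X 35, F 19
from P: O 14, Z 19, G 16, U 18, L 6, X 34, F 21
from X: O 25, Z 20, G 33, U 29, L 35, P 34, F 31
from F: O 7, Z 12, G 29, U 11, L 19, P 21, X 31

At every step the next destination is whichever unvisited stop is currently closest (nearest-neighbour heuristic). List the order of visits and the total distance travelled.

At O the remaining stops are U 4, Z 5, F 7, L 12, P 14, G 22, X 25; go to U.
At U the remaining stops are Z 9, F 11, L 16, P 18, G 26, X 29; go to Z.
At Z the remaining stops are F 12, L 17, P 19, X 20, G 27; go to F.
At F the remaining stops are L 19, P 21, G 29, X 31; go to L.
At L the remaining stops are P 6, G 10, X 35; go to P.
At P the remaining stops are G 16, X 34; go to G.
At G the remaining stops are X 33; go to X.
Return X→O: 25.
Total = 4 + 9 + 12 + 19 + 6 + 16 + 33 + 25 = 124.

124 miles along O → U → Z → F → L → P → G → X → O.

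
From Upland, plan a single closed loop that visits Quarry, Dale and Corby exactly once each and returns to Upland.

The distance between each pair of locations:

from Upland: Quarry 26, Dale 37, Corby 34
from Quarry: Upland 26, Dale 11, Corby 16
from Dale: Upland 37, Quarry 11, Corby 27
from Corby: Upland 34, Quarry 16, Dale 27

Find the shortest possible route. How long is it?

Shortest round trip = 98.

With 3 stops there are 3!/2 = 3 distinct round trips (a route and its reverse cost the same).
Upland → Quarry → Dale → Corby → Upland: 26+11+27+34 = 98
Upland → Quarry → Corby → Dale → Upland: 26+16+27+37 = 106
Upland → Dale → Quarry → Corby → Upland: 37+11+16+34 = 98
The minimum is 98.
One optimal route: Upland → Quarry → Dale → Corby → Upland (or its reverse).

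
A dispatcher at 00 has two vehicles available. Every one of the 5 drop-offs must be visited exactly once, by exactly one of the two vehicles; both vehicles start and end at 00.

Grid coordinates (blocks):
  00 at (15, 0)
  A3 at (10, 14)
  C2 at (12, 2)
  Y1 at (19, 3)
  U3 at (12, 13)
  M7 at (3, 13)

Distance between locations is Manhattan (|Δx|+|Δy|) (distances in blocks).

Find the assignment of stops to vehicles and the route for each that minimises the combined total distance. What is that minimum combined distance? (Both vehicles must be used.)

66 blocks — the smallest possible combined total.

There are 2^4 − 1 = 15 ways to divide the 5 stops into two non-empty groups. For each, the best each vehicle can do is its own shortest tour through its group:
  {A3} + {C2, Y1, U3, M7}: 38 + 58 = 96
  {C2} + {A3, Y1, U3, M7}: 10 + 60 = 70
  {A3, C2} + {Y1, U3, M7}: 38 + 58 = 96
  {Y1} + {A3, C2, U3, M7}: 14 + 52 = 66
  {A3, Y1} + {C2, U3, M7}: 46 + 50 = 96
  {C2, Y1} + {A3, U3, M7}: 20 + 52 = 72
  … (15 splits in total)
Best: vehicle 1 00 → Y1 → 00 = 14; vehicle 2 00 → A3 → M7 → U3 → C2 → 00 = 52; combined 66.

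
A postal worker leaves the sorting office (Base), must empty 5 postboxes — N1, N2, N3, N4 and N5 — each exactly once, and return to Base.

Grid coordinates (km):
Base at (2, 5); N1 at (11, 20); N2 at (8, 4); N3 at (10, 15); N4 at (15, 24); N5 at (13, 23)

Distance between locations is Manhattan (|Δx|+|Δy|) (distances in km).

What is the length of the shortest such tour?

With 5 stops there are 5!/2 = 60 distinct round trips (a route and its reverse cost the same).
Base - N1 - N2 - N3 - N4 - N5 - Base: 24+19+13+14+3+29 = 102
Base - N1 - N2 - N3 - N5 - N4 - Base: 24+19+13+11+3+32 = 102
Base - N1 - N2 - N4 - N3 - N5 - Base: 24+19+27+14+11+29 = 124
Base - N1 - N2 - N4 - N5 - N3 - Base: 24+19+27+3+11+18 = 102
Base - N1 - N2 - N5 - N3 - N4 - Base: 24+19+24+11+14+32 = 124
Base - N1 - N2 - N5 - N4 - N3 - Base: 24+19+24+3+14+18 = 102
Base - N1 - N3 - N2 - N4 - N5 - Base: 24+6+13+27+3+29 = 102
Base - N1 - N3 - N2 - N5 - N4 - Base: 24+6+13+24+3+32 = 102
Base - N1 - N3 - N4 - N2 - N5 - Base: 24+6+14+27+24+29 = 124
Base - N1 - N3 - N4 - N5 - N2 - Base: 24+6+14+3+24+7 = 78
Base - N1 - N3 - N5 - N2 - N4 - Base: 24+6+11+24+27+32 = 124
Base - N1 - N3 - N5 - N4 - N2 - Base: 24+6+11+3+27+7 = 78
Base - N1 - N4 - N2 - N3 - N5 - Base: 24+8+27+13+11+29 = 112
Base - N1 - N4 - N2 - N5 - N3 - Base: 24+8+27+24+11+18 = 112
… (46 more)
Base - N1 - N4 - N5 - N3 - N2 - Base: 24+8+3+11+13+7 = 66  ← best
The minimum is 66.
One optimal route: Base → N1 → N4 → N5 → N3 → N2 → Base (or its reverse).

66 km — the shortest possible round trip.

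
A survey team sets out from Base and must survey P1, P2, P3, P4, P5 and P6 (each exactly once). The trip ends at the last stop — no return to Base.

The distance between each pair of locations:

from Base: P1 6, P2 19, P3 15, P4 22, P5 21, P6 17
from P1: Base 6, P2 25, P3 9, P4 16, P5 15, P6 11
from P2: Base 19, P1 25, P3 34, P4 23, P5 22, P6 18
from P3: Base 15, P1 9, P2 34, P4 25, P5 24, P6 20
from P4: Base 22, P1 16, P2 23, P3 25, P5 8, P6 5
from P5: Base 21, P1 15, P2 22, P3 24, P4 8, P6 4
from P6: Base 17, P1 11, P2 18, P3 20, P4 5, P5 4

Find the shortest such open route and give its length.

70 — the minimum one-way total.

There are 6! = 720 possible orderings.
Base → P1 → P2 → P3 → P4 → P5 → P6: 6+25+34+25+8+4 = 102
Base → P1 → P2 → P3 → P4 → P6 → P5: 6+25+34+25+5+4 = 99
Base → P1 → P2 → P3 → P5 → P4 → P6: 6+25+34+24+8+5 = 102
Base → P1 → P2 → P3 → P5 → P6 → P4: 6+25+34+24+4+5 = 98
Base → P1 → P2 → P3 → P6 → P4 → P5: 6+25+34+20+5+8 = 98
Base → P1 → P2 → P3 → P6 → P5 → P4: 6+25+34+20+4+8 = 97
Base → P1 → P2 → P4 → P3 → P5 → P6: 6+25+23+25+24+4 = 107
Base → P1 → P2 → P4 → P3 → P6 → P5: 6+25+23+25+20+4 = 103
… (712 more)
Base → P1 → P3 → P4 → P5 → P6 → P2: 6+9+25+8+4+18 = 70  ← best
The minimum is 70.
One shortest path: Base → P1 → P3 → P4 → P5 → P6 → P2.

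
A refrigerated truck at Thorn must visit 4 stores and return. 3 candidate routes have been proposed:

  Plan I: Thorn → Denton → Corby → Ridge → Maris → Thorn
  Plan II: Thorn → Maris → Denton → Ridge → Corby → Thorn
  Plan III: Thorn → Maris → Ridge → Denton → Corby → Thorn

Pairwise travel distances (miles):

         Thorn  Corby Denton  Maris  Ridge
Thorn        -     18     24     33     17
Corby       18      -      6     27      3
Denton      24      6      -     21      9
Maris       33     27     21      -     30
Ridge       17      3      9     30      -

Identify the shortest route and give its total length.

84 miles — Plan II is the shortest.

Plan I: 24 + 6 + 3 + 30 + 33 = 96
Plan II: 33 + 21 + 9 + 3 + 18 = 84
Plan III: 33 + 30 + 9 + 6 + 18 = 96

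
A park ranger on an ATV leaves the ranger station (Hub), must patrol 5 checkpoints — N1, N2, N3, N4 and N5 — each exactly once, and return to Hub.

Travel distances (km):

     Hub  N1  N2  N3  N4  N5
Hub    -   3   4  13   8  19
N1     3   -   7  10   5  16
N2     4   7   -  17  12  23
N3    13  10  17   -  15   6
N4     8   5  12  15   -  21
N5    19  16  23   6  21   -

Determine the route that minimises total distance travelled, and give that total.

Minimum total distance: 56 km.

With 5 stops there are 5!/2 = 60 distinct round trips (a route and its reverse cost the same).
Hub-N1-N2-N3-N4-N5-Hub: 3+7+17+15+21+19 = 82
Hub-N1-N2-N3-N5-N4-Hub: 3+7+17+6+21+8 = 62
Hub-N1-N2-N4-N3-N5-Hub: 3+7+12+15+6+19 = 62
Hub-N1-N2-N4-N5-N3-Hub: 3+7+12+21+6+13 = 62
Hub-N1-N2-N5-N3-N4-Hub: 3+7+23+6+15+8 = 62
Hub-N1-N2-N5-N4-N3-Hub: 3+7+23+21+15+13 = 82
Hub-N1-N3-N2-N4-N5-Hub: 3+10+17+12+21+19 = 82
Hub-N1-N3-N2-N5-N4-Hub: 3+10+17+23+21+8 = 82
Hub-N1-N3-N4-N2-N5-Hub: 3+10+15+12+23+19 = 82
Hub-N1-N3-N4-N5-N2-Hub: 3+10+15+21+23+4 = 76
Hub-N1-N3-N5-N2-N4-Hub: 3+10+6+23+12+8 = 62
Hub-N1-N3-N5-N4-N2-Hub: 3+10+6+21+12+4 = 56
Hub-N1-N4-N2-N3-N5-Hub: 3+5+12+17+6+19 = 62
Hub-N1-N4-N2-N5-N3-Hub: 3+5+12+23+6+13 = 62
… (46 more)
The minimum is 56.
One optimal route: Hub → N1 → N3 → N5 → N4 → N2 → Hub (or its reverse).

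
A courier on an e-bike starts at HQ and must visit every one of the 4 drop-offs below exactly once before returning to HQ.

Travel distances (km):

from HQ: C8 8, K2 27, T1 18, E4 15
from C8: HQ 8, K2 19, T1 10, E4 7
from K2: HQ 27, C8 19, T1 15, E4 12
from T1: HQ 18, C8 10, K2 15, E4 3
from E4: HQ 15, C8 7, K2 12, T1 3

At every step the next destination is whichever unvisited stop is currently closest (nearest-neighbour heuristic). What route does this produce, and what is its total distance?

Nearest-neighbour total = 60 km; route HQ → C8 → E4 → T1 → K2 → HQ.

From HQ: distances to unvisited — C8=8, E4=15, T1=18, K2=27. Nearest is C8 (8).
From C8: distances to unvisited — E4=7, T1=10, K2=19. Nearest is E4 (7).
From E4: distances to unvisited — T1=3, K2=12. Nearest is T1 (3).
From T1: distances to unvisited — K2=15. Nearest is K2 (15).
Return K2→HQ: 27.
Total = 8 + 7 + 3 + 15 + 27 = 60.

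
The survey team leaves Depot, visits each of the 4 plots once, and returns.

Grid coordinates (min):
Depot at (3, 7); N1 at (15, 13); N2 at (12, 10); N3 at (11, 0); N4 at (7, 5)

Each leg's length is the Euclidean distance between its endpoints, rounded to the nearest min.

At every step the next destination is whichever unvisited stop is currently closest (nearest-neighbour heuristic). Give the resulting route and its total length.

Depot → [N4:4 / N2:9 / N3:11 / N1:13] → N4 (4)
N4 → [N3:6 / N2:7 / N1:11] → N3 (6)
N3 → [N2:10 / N1:14] → N2 (10)
N2 → [N1:4] → N1 (4)
Return N1→Depot: 13.
Total = 4 + 6 + 10 + 4 + 13 = 37.

Nearest-neighbour total = 37 min; route Depot → N4 → N3 → N2 → N1 → Depot.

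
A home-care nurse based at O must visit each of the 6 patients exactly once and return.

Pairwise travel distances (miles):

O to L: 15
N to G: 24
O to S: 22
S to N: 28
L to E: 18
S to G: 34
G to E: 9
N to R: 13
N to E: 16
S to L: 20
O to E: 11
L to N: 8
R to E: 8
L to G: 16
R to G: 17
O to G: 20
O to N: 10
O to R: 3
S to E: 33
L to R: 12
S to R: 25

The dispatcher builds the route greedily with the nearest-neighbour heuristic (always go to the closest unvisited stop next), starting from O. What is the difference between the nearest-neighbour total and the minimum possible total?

From O: R=3, N=10, E=11, L=15, G=20, S=22 → choose R (3).
From R: E=8, L=12, N=13, G=17, S=25 → choose E (8).
From E: G=9, N=16, L=18, S=33 → choose G (9).
From G: L=16, N=24, S=34 → choose L (16).
From L: N=8, S=20 → choose N (8).
From N: S=28 → choose S (28).
NN route O → R → E → G → L → N → S → O costs 94.
Optimal: O → N → L → S → G → E → R → O costs 92 (by enumerating all 360 distinct tours).
Excess = 94 − 92 = 2.

2 miles longer than the optimal tour.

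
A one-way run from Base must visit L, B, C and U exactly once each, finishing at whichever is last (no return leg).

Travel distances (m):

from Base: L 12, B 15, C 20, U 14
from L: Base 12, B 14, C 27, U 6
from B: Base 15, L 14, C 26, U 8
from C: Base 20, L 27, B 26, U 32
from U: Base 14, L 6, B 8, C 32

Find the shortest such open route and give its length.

Minimum one-way distance = 52 m.

There are 4! = 24 possible orderings.
Base - L - B - C - U: 12+14+26+32 = 84
Base - L - B - U - C: 12+14+8+32 = 66
Base - L - C - B - U: 12+27+26+8 = 73
Base - L - C - U - B: 12+27+32+8 = 79
Base - L - U - B - C: 12+6+8+26 = 52
Base - L - U - C - B: 12+6+32+26 = 76
Base - B - L - C - U: 15+14+27+32 = 88
Base - B - L - U - C: 15+14+6+32 = 67
Base - B - C - L - U: 15+26+27+6 = 74
Base - B - C - U - L: 15+26+32+6 = 79
Base - B - U - L - C: 15+8+6+27 = 56
Base - B - U - C - L: 15+8+32+27 = 82
Base - C - L - B - U: 20+27+14+8 = 69
Base - C - L - U - B: 20+27+6+8 = 61
… (10 more)
The minimum is 52.
One shortest path: Base → L → U → B → C.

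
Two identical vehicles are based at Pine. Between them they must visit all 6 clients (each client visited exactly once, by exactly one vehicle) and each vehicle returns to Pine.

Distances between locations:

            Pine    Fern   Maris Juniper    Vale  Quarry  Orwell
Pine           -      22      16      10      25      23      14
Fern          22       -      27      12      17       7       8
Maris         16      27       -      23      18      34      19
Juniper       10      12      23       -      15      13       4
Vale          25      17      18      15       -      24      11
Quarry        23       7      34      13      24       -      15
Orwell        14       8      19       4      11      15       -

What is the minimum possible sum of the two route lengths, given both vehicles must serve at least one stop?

Check every non-empty split of the stops between the two vehicles; for each half take its own optimal tour:
  {Fern} + {Maris, Juniper, Vale, Quarry, Orwell}: 44 + 83 = 127
  {Maris} + {Fern, Juniper, Vale, Quarry, Orwell}: 32 + 72 = 104
  {Fern, Maris} + {Juniper, Vale, Quarry, Orwell}: 65 + 72 = 137
  {Juniper} + {Fern, Maris, Vale, Quarry, Orwell}: 20 + 83 = 103
  {Fern, Juniper} + {Maris, Vale, Quarry, Orwell}: 44 + 83 = 127
  {Maris, Juniper} + {Fern, Vale, Quarry, Orwell}: 49 + 72 = 121
  … (31 splits in total)
Best: vehicle 1 Pine → Juniper → Pine = 20; vehicle 2 Pine → Maris → Vale → Orwell → Fern → Quarry → Pine = 83; combined 103.

103 — the smallest possible combined total.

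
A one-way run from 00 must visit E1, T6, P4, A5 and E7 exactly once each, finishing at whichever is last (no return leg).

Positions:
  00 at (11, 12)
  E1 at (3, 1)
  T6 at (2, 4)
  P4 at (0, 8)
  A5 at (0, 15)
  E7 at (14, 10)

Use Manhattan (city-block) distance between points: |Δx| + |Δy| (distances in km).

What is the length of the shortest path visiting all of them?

There are 5! = 120 possible orderings.
00 → E1 → T6 → P4 → A5 → E7: 19+4+6+7+19 = 55
00 → E1 → T6 → P4 → E7 → A5: 19+4+6+16+19 = 64
00 → E1 → T6 → A5 → P4 → E7: 19+4+13+7+16 = 59
00 → E1 → T6 → A5 → E7 → P4: 19+4+13+19+16 = 71
00 → E1 → T6 → E7 → P4 → A5: 19+4+18+16+7 = 64
00 → E1 → T6 → E7 → A5 → P4: 19+4+18+19+7 = 67
00 → E1 → P4 → T6 → A5 → E7: 19+10+6+13+19 = 67
00 → E1 → P4 → T6 → E7 → A5: 19+10+6+18+19 = 72
00 → E1 → P4 → A5 → T6 → E7: 19+10+7+13+18 = 67
00 → E1 → P4 → A5 → E7 → T6: 19+10+7+19+18 = 73
00 → E1 → P4 → E7 → T6 → A5: 19+10+16+18+13 = 76
00 → E1 → P4 → E7 → A5 → T6: 19+10+16+19+13 = 77
00 → E1 → A5 → T6 → P4 → E7: 19+17+13+6+16 = 71
00 → E1 → A5 → T6 → E7 → P4: 19+17+13+18+16 = 83
… (106 more)
00 → E7 → A5 → P4 → T6 → E1: 5+19+7+6+4 = 41  ← best
The minimum is 41.
One shortest path: 00 → E7 → A5 → P4 → T6 → E1.

41 km — the minimum one-way total.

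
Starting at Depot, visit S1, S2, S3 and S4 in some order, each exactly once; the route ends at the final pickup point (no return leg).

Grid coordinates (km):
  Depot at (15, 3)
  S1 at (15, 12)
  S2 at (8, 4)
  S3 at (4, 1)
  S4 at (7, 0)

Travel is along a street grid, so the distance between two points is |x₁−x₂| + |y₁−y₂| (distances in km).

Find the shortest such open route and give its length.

Shortest open route: 33 km.

There are 4! = 24 possible orderings.
Depot → S1 → S2 → S3 → S4: 9+15+7+4 = 35
Depot → S1 → S2 → S4 → S3: 9+15+5+4 = 33
Depot → S1 → S3 → S2 → S4: 9+22+7+5 = 43
Depot → S1 → S3 → S4 → S2: 9+22+4+5 = 40
Depot → S1 → S4 → S2 → S3: 9+20+5+7 = 41
Depot → S1 → S4 → S3 → S2: 9+20+4+7 = 40
Depot → S2 → S1 → S3 → S4: 8+15+22+4 = 49
Depot → S2 → S1 → S4 → S3: 8+15+20+4 = 47
Depot → S2 → S3 → S1 → S4: 8+7+22+20 = 57
Depot → S2 → S3 → S4 → S1: 8+7+4+20 = 39
Depot → S2 → S4 → S1 → S3: 8+5+20+22 = 55
Depot → S2 → S4 → S3 → S1: 8+5+4+22 = 39
Depot → S3 → S1 → S2 → S4: 13+22+15+5 = 55
Depot → S3 → S1 → S4 → S2: 13+22+20+5 = 60
… (10 more)
The minimum is 33.
One shortest path: Depot → S1 → S2 → S4 → S3.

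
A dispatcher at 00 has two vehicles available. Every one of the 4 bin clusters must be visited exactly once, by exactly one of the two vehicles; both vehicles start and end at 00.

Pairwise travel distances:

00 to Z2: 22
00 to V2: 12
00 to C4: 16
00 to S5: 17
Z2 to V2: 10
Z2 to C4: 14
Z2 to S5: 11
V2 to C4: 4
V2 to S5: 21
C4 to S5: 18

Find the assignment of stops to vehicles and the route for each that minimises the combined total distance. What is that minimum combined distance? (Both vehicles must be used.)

Try each way of splitting the stops between the two vehicles (each non-empty) and, for each split, find the best tour for each vehicle:
  {Z2} + {V2, C4, S5}: 44 + 51 = 95
  {V2} + {Z2, C4, S5}: 24 + 58 = 82
  {Z2, V2} + {C4, S5}: 44 + 51 = 95
  {C4} + {Z2, V2, S5}: 32 + 50 = 82
  {Z2, C4} + {V2, S5}: 52 + 50 = 102
  {V2, C4} + {Z2, S5}: 32 + 50 = 82
  … (7 splits in total)
Best: vehicle 1 00 → V2 → 00 = 24; vehicle 2 00 → C4 → Z2 → S5 → 00 = 58; combined 82.

82 — the smallest possible combined total.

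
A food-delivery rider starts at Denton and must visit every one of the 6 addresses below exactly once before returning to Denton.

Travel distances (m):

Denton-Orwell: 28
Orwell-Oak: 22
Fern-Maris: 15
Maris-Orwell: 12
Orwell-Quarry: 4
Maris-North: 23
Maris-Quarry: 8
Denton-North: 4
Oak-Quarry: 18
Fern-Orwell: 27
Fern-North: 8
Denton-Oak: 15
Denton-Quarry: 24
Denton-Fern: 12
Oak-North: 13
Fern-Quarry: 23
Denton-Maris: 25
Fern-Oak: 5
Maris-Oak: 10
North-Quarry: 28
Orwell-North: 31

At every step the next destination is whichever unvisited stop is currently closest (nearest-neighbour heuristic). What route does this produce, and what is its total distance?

Denton → [North:4 / Fern:12 / Oak:15 / Quarry:24 / Maris:25 / Orwell:28] → North (4)
North → [Fern:8 / Oak:13 / Maris:23 / Quarry:28 / Orwell:31] → Fern (8)
Fern → [Oak:5 / Maris:15 / Quarry:23 / Orwell:27] → Oak (5)
Oak → [Maris:10 / Quarry:18 / Orwell:22] → Maris (10)
Maris → [Quarry:8 / Orwell:12] → Quarry (8)
Quarry → [Orwell:4] → Orwell (4)
Return Orwell→Denton: 28.
Total = 4 + 8 + 5 + 10 + 8 + 4 + 28 = 67.

Nearest-neighbour total = 67 m; route Denton → North → Fern → Oak → Maris → Quarry → Orwell → Denton.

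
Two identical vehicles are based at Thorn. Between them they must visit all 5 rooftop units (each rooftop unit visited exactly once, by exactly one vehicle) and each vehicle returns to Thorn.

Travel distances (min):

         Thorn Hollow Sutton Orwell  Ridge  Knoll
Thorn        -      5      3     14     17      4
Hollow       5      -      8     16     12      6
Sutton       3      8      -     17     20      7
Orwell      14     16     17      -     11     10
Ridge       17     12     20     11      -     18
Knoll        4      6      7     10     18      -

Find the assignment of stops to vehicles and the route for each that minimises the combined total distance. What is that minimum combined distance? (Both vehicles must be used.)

48 min — the smallest possible combined total.

Try each way of splitting the stops between the two vehicles (each non-empty) and, for each split, find the best tour for each vehicle:
  {Hollow} + {Sutton, Orwell, Ridge, Knoll}: 10 + 48 = 58
  {Sutton} + {Hollow, Orwell, Ridge, Knoll}: 6 + 42 = 48
  {Hollow, Sutton} + {Orwell, Ridge, Knoll}: 16 + 42 = 58
  {Orwell} + {Hollow, Sutton, Ridge, Knoll}: 28 + 45 = 73
  {Hollow, Orwell} + {Sutton, Ridge, Knoll}: 35 + 45 = 80
  {Sutton, Orwell} + {Hollow, Ridge, Knoll}: 34 + 39 = 73
  … (15 splits in total)
Best: vehicle 1 Thorn → Sutton → Thorn = 6; vehicle 2 Thorn → Hollow → Ridge → Orwell → Knoll → Thorn = 42; combined 48.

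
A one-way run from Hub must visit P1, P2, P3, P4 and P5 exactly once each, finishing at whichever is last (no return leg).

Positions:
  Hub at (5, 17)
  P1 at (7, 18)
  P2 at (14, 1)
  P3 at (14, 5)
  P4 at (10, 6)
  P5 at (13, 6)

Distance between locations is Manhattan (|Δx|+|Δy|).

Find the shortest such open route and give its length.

Shortest open route: 27.

There are 5! = 120 possible orderings.
Hub → P1 → P2 → P3 → P4 → P5: 3+24+4+5+3 = 39
Hub → P1 → P2 → P3 → P5 → P4: 3+24+4+2+3 = 36
Hub → P1 → P2 → P4 → P3 → P5: 3+24+9+5+2 = 43
Hub → P1 → P2 → P4 → P5 → P3: 3+24+9+3+2 = 41
Hub → P1 → P2 → P5 → P3 → P4: 3+24+6+2+5 = 40
Hub → P1 → P2 → P5 → P4 → P3: 3+24+6+3+5 = 41
Hub → P1 → P3 → P2 → P4 → P5: 3+20+4+9+3 = 39
Hub → P1 → P3 → P2 → P5 → P4: 3+20+4+6+3 = 36
Hub → P1 → P3 → P4 → P2 → P5: 3+20+5+9+6 = 43
Hub → P1 → P3 → P4 → P5 → P2: 3+20+5+3+6 = 37
Hub → P1 → P3 → P5 → P2 → P4: 3+20+2+6+9 = 40
Hub → P1 → P3 → P5 → P4 → P2: 3+20+2+3+9 = 37
Hub → P1 → P4 → P2 → P3 → P5: 3+15+9+4+2 = 33
Hub → P1 → P4 → P2 → P5 → P3: 3+15+9+6+2 = 35
… (106 more)
Hub → P1 → P4 → P5 → P3 → P2: 3+15+3+2+4 = 27  ← best
The minimum is 27.
One shortest path: Hub → P1 → P4 → P5 → P3 → P2.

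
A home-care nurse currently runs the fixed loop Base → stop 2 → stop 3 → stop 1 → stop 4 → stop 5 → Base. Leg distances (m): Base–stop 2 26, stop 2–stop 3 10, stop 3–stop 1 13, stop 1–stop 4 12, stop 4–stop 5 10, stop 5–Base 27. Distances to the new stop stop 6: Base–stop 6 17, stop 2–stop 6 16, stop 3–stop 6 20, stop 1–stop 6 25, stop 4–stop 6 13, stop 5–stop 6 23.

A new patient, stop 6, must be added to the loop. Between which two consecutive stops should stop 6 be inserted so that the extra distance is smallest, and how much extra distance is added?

Insertion cost between consecutive stops i–j is d(i,stop 6) + d(stop 6,j) − d(i,j):
  between Base and stop 2: 17 + 16 − 26 = 7
  between stop 2 and stop 3: 16 + 20 − 10 = 26
  between stop 3 and stop 1: 20 + 25 − 13 = 32
  between stop 1 and stop 4: 25 + 13 − 12 = 26
  between stop 4 and stop 5: 13 + 23 − 10 = 26
  between stop 5 and Base: 23 + 17 − 27 = 13
Cheapest insertion is between Base and stop 2, adding 7.
New total = 98 + 7 = 105.

+7 m — insert stop 6 between Base and stop 2.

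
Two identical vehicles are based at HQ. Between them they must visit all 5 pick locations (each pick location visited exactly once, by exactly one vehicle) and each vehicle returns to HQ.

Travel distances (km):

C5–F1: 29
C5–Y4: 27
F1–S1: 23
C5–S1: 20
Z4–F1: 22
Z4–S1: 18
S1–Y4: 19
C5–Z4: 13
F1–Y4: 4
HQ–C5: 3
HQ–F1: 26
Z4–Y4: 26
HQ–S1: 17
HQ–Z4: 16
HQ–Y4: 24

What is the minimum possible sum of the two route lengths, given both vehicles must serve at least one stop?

Minimum combined distance: 84 km.

There are 2^4 − 1 = 15 ways to divide the 5 stops into two non-empty groups. For each, the best each vehicle can do is its own shortest tour through its group:
  {C5} + {Z4, F1, S1, Y4}: 6 + 78 = 84
  {Z4} + {C5, F1, S1, Y4}: 32 + 72 = 104
  {C5, Z4} + {F1, S1, Y4}: 32 + 66 = 98
  {F1} + {C5, Z4, S1, Y4}: 52 + 77 = 129
  {C5, F1} + {Z4, S1, Y4}: 58 + 77 = 135
  {Z4, F1} + {C5, S1, Y4}: 64 + 66 = 130
  … (15 splits in total)
Best: vehicle 1 HQ → C5 → HQ = 6; vehicle 2 HQ → Z4 → F1 → Y4 → S1 → HQ = 78; combined 84.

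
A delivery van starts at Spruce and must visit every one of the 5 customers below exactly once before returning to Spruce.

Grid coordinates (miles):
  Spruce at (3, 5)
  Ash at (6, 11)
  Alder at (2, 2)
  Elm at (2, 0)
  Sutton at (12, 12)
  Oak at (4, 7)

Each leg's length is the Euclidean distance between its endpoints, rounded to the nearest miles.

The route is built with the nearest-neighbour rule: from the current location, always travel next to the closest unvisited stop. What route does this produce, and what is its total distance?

Spruce → [Oak:2 / Alder:3 / Elm:5 / Ash:7 / Sutton:11] → Oak (2)
Oak → [Ash:4 / Alder:5 / Elm:7 / Sutton:9] → Ash (4)
Ash → [Sutton:6 / Alder:10 / Elm:12] → Sutton (6)
Sutton → [Alder:14 / Elm:16] → Alder (14)
Alder → [Elm:2] → Elm (2)
Return Elm→Spruce: 5.
Total = 2 + 4 + 6 + 14 + 2 + 5 = 33.

33 miles along Spruce → Oak → Ash → Sutton → Alder → Elm → Spruce.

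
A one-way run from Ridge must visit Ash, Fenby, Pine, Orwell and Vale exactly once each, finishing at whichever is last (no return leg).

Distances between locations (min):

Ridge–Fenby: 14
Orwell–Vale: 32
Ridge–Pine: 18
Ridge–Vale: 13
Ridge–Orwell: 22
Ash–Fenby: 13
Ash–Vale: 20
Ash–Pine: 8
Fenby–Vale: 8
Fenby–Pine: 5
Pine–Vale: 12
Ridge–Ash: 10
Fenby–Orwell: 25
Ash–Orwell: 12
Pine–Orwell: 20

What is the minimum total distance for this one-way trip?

Minimum one-way distance = 46 min.

There are 5! = 120 possible orderings.
Ridge→Ash→Fenby→Pine→Orwell→Vale: 10+13+5+20+32 = 80
Ridge→Ash→Fenby→Pine→Vale→Orwell: 10+13+5+12+32 = 72
Ridge→Ash→Fenby→Orwell→Pine→Vale: 10+13+25+20+12 = 80
Ridge→Ash→Fenby→Orwell→Vale→Pine: 10+13+25+32+12 = 92
Ridge→Ash→Fenby→Vale→Pine→Orwell: 10+13+8+12+20 = 63
Ridge→Ash→Fenby→Vale→Orwell→Pine: 10+13+8+32+20 = 83
Ridge→Ash→Pine→Fenby→Orwell→Vale: 10+8+5+25+32 = 80
Ridge→Ash→Pine→Fenby→Vale→Orwell: 10+8+5+8+32 = 63
Ridge→Ash→Pine→Orwell→Fenby→Vale: 10+8+20+25+8 = 71
Ridge→Ash→Pine→Orwell→Vale→Fenby: 10+8+20+32+8 = 78
Ridge→Ash→Pine→Vale→Fenby→Orwell: 10+8+12+8+25 = 63
Ridge→Ash→Pine→Vale→Orwell→Fenby: 10+8+12+32+25 = 87
Ridge→Ash→Orwell→Fenby→Pine→Vale: 10+12+25+5+12 = 64
Ridge→Ash→Orwell→Fenby→Vale→Pine: 10+12+25+8+12 = 67
… (106 more)
Ridge→Vale→Fenby→Pine→Ash→Orwell: 13+8+5+8+12 = 46  ← best
The minimum is 46.
One shortest path: Ridge → Vale → Fenby → Pine → Ash → Orwell.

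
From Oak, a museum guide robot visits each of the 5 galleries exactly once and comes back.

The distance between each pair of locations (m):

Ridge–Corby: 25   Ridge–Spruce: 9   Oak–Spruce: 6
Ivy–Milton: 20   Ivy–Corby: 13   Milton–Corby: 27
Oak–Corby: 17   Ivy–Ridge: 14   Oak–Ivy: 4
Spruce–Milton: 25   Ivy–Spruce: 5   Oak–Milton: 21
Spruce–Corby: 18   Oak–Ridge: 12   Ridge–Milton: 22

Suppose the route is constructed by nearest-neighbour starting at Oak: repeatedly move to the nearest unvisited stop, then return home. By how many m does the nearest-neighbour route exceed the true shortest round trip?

Excess over optimum: 3 m.

Oak: Ivy=4, Spruce=6, Ridge=12, Corby=17, Milton=21 ⇒ Ivy
Ivy: Spruce=5, Corby=13, Ridge=14, Milton=20 ⇒ Spruce
Spruce: Ridge=9, Corby=18, Milton=25 ⇒ Ridge
Ridge: Milton=22, Corby=25 ⇒ Milton
Milton: Corby=27 ⇒ Corby
NN route Oak → Ivy → Spruce → Ridge → Milton → Corby → Oak costs 84.
Optimal: Oak → Ivy → Corby → Milton → Ridge → Spruce → Oak costs 81 (by enumerating all 60 distinct tours).
Excess = 84 − 81 = 3.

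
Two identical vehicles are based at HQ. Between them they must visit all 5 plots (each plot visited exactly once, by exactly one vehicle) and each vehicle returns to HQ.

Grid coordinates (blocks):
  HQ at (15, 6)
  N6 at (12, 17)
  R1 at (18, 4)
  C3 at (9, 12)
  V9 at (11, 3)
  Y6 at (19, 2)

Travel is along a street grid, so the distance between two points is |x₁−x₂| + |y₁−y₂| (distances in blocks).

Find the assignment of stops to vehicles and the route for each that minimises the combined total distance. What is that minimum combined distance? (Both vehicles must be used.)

Check every non-empty split of the stops between the two vehicles; for each half take its own optimal tour:
  {N6} + {R1, C3, V9, Y6}: 28 + 40 = 68
  {R1} + {N6, C3, V9, Y6}: 10 + 50 = 60
  {N6, R1} + {C3, V9, Y6}: 38 + 40 = 78
  {C3} + {N6, R1, V9, Y6}: 24 + 46 = 70
  {N6, C3} + {R1, V9, Y6}: 34 + 24 = 58
  {R1, C3} + {N6, V9, Y6}: 34 + 46 = 80
  … (15 splits in total)
  {N6, C3, V9} + {R1, Y6}: 40 + 16 = 56  ← best
Best: vehicle 1 HQ → N6 → C3 → V9 → HQ = 40; vehicle 2 HQ → R1 → Y6 → HQ = 16; combined 56.

Minimum combined distance: 56 blocks.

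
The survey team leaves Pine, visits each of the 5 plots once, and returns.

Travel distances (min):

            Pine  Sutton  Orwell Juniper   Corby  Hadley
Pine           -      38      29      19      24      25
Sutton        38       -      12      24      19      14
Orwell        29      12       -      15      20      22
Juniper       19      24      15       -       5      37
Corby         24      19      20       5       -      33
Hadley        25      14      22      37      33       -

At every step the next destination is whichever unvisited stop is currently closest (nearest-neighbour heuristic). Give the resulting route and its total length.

102 min along Pine → Juniper → Corby → Sutton → Orwell → Hadley → Pine.

At Pine the remaining stops are Juniper 19, Corby 24, Hadley 25, Orwell 29, Sutton 38; go to Juniper.
At Juniper the remaining stops are Corby 5, Orwell 15, Sutton 24, Hadley 37; go to Corby.
At Corby the remaining stops are Sutton 19, Orwell 20, Hadley 33; go to Sutton.
At Sutton the remaining stops are Orwell 12, Hadley 14; go to Orwell.
At Orwell the remaining stops are Hadley 22; go to Hadley.
Return Hadley→Pine: 25.
Total = 19 + 5 + 19 + 12 + 22 + 25 = 102.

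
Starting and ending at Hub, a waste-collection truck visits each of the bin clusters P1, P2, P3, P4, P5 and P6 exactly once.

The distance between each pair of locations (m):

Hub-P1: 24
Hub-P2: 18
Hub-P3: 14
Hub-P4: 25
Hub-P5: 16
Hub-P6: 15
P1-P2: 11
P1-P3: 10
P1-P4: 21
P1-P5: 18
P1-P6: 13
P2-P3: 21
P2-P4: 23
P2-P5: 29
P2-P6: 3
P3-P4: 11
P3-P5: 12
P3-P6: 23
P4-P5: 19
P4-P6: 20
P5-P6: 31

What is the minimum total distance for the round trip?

There are 360 distinct closed tours to check (reversals are equivalent).
Hub - P1 - P2 - P3 - P4 - P5 - P6 - Hub: 24+11+21+11+19+31+15 = 132
Hub - P1 - P2 - P3 - P4 - P6 - P5 - Hub: 24+11+21+11+20+31+16 = 134
Hub - P1 - P2 - P3 - P5 - P4 - P6 - Hub: 24+11+21+12+19+20+15 = 122
Hub - P1 - P2 - P3 - P5 - P6 - P4 - Hub: 24+11+21+12+31+20+25 = 144
Hub - P1 - P2 - P3 - P6 - P4 - P5 - Hub: 24+11+21+23+20+19+16 = 134
Hub - P1 - P2 - P3 - P6 - P5 - P4 - Hub: 24+11+21+23+31+19+25 = 154
Hub - P1 - P2 - P4 - P3 - P5 - P6 - Hub: 24+11+23+11+12+31+15 = 127
Hub - P1 - P2 - P4 - P3 - P6 - P5 - Hub: 24+11+23+11+23+31+16 = 139
… (352 more)
Hub - P5 - P4 - P3 - P1 - P2 - P6 - Hub: 16+19+11+10+11+3+15 = 85  ← best
The minimum is 85.
One optimal route: Hub → P5 → P4 → P3 → P1 → P2 → P6 → Hub (or its reverse).

Minimum total distance: 85 m.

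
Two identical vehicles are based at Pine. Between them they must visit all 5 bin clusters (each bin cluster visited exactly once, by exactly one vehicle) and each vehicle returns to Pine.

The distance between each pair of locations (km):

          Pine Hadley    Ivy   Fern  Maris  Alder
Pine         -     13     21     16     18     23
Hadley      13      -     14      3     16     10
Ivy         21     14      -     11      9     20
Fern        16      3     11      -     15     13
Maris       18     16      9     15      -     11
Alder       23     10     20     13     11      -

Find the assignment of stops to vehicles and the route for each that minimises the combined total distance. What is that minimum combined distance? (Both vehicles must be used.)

Try each way of splitting the stops between the two vehicles (each non-empty) and, for each split, find the best tour for each vehicle:
  {Hadley} + {Ivy, Fern, Maris, Alder}: 26 + 70 = 96
  {Ivy} + {Hadley, Fern, Maris, Alder}: 42 + 58 = 100
  {Hadley, Ivy} + {Fern, Maris, Alder}: 48 + 58 = 106
  {Fern} + {Hadley, Ivy, Maris, Alder}: 32 + 64 = 96
  {Hadley, Fern} + {Ivy, Maris, Alder}: 32 + 64 = 96
  {Ivy, Fern} + {Hadley, Maris, Alder}: 48 + 52 = 100
  … (15 splits in total)
Best: vehicle 1 Pine → Hadley → Pine = 26; vehicle 2 Pine → Ivy → Maris → Alder → Fern → Pine = 70; combined 96.

Minimum combined distance: 96 km.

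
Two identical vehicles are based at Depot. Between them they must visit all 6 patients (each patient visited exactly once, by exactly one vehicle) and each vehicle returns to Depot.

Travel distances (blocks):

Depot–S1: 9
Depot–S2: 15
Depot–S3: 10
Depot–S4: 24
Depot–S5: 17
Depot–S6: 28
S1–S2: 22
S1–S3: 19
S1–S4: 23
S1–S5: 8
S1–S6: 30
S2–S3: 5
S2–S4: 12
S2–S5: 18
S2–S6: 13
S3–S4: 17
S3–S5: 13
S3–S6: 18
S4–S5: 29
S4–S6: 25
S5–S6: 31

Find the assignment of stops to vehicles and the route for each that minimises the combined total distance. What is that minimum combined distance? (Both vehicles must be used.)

111 blocks — the smallest possible combined total.

There are 2^5 − 1 = 31 ways to divide the 6 stops into two non-empty groups. For each, the best each vehicle can do is its own shortest tour through its group:
  {S1} + {S2, S3, S4, S5, S6}: 18 + 97 = 115
  {S2} + {S1, S3, S4, S5, S6}: 30 + 97 = 127
  {S1, S2} + {S3, S4, S5, S6}: 46 + 97 = 143
  {S3} + {S1, S2, S4, S5, S6}: 20 + 97 = 117
  {S1, S3} + {S2, S4, S5, S6}: 38 + 97 = 135
  {S2, S3} + {S1, S4, S5, S6}: 30 + 97 = 127
  … (31 splits in total)
  {S1, S5} + {S2, S3, S4, S6}: 34 + 77 = 111  ← best
Best: vehicle 1 Depot → S1 → S5 → Depot = 34; vehicle 2 Depot → S3 → S2 → S6 → S4 → Depot = 77; combined 111.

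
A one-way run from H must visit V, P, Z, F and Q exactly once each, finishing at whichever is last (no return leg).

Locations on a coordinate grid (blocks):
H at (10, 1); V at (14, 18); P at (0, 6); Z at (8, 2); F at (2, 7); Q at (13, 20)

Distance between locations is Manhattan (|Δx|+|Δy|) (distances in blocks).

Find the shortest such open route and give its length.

There are 5! = 120 possible orderings.
H - V - P - Z - F - Q: 21+26+12+11+24 = 94
H - V - P - Z - Q - F: 21+26+12+23+24 = 106
H - V - P - F - Z - Q: 21+26+3+11+23 = 84
H - V - P - F - Q - Z: 21+26+3+24+23 = 97
H - V - P - Q - Z - F: 21+26+27+23+11 = 108
H - V - P - Q - F - Z: 21+26+27+24+11 = 109
H - V - Z - P - F - Q: 21+22+12+3+24 = 82
H - V - Z - P - Q - F: 21+22+12+27+24 = 106
H - V - Z - F - P - Q: 21+22+11+3+27 = 84
H - V - Z - F - Q - P: 21+22+11+24+27 = 105
H - V - Z - Q - P - F: 21+22+23+27+3 = 96
H - V - Z - Q - F - P: 21+22+23+24+3 = 93
H - V - F - P - Z - Q: 21+23+3+12+23 = 82
H - V - F - P - Q - Z: 21+23+3+27+23 = 97
… (106 more)
H - Z - P - F - V - Q: 3+12+3+23+3 = 44  ← best
The minimum is 44.
One shortest path: H → Z → P → F → V → Q.

44 blocks — the minimum one-way total.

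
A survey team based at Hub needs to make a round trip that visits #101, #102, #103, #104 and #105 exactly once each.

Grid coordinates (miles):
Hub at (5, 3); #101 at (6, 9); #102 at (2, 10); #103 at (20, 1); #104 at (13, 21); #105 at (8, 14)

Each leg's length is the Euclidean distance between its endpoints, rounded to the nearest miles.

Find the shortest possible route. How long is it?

Minimum total distance: 62 miles.

There are 60 distinct closed tours to check (reversals are equivalent).
Hub → #101 → #102 → #103 → #104 → #105 → Hub: 6+4+20+21+9+11 = 71
Hub → #101 → #102 → #103 → #105 → #104 → Hub: 6+4+20+18+9+20 = 77
Hub → #101 → #102 → #104 → #103 → #105 → Hub: 6+4+16+21+18+11 = 76
Hub → #101 → #102 → #104 → #105 → #103 → Hub: 6+4+16+9+18+15 = 68
Hub → #101 → #102 → #105 → #103 → #104 → Hub: 6+4+7+18+21+20 = 76
Hub → #101 → #102 → #105 → #104 → #103 → Hub: 6+4+7+9+21+15 = 62
Hub → #101 → #103 → #102 → #104 → #105 → Hub: 6+16+20+16+9+11 = 78
Hub → #101 → #103 → #102 → #105 → #104 → Hub: 6+16+20+7+9+20 = 78
Hub → #101 → #103 → #104 → #102 → #105 → Hub: 6+16+21+16+7+11 = 77
Hub → #101 → #103 → #104 → #105 → #102 → Hub: 6+16+21+9+7+8 = 67
Hub → #101 → #103 → #105 → #102 → #104 → Hub: 6+16+18+7+16+20 = 83
Hub → #101 → #103 → #105 → #104 → #102 → Hub: 6+16+18+9+16+8 = 73
Hub → #101 → #104 → #102 → #103 → #105 → Hub: 6+14+16+20+18+11 = 85
Hub → #101 → #104 → #102 → #105 → #103 → Hub: 6+14+16+7+18+15 = 76
… (46 more)
The minimum is 62.
One optimal route: Hub → #101 → #102 → #105 → #104 → #103 → Hub (or its reverse).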